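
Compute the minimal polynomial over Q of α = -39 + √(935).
m_α(x) = x^2 + 78x + 586

From α + 39 = √(935), squaring gives (α + 39)^2 = 935, i.e. α^2 + 78α + 1521 = 935, so α^2 + 78α + 586 = 0. The discriminant of x^2 + 78x + 586 is (78)^2 - 4·(586) = 6084 - 2344 = 3740, and 4·(935) is not a perfect square in Q since 935 is squarefree and ≠ 1. Hence x^2 + 78x + 586 is irreducible over Q and is the minimal polynomial of α.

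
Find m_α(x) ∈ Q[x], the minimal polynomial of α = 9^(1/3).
m_α(x) = x^3 - 9

α satisfies α^3 = 9, so x^3 - 9 annihilates α. By the rational root test, a rational root p/q (in lowest terms) of x^3 - 9 would satisfy p^3 = 9 q^3, forcing q = 1 and p^3 = 9; but 9 is not a perfect cube, contradiction. A monic cubic over Q with no rational root is irreducible (any nontrivial factorization would include a linear factor). Hence x^3 - 9 is the minimal polynomial of α, and in particular [Q(α):Q] = 3.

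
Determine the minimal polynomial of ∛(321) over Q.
m_α(x) = x^3 - 321

α satisfies α^3 = 321, so x^3 - 321 annihilates α. By the rational root test, a rational root p/q (in lowest terms) of x^3 - 321 would satisfy p^3 = 321 q^3, forcing q = 1 and p^3 = 321; but 321 is not a perfect cube, contradiction. A monic cubic over Q with no rational root is irreducible (any nontrivial factorization would include a linear factor). Hence x^3 - 321 is the minimal polynomial of α, and in particular [Q(α):Q] = 3.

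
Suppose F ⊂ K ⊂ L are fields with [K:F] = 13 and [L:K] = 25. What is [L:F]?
[L:F] = 325

The tower law says that for any tower of field extensions F ⊂ K ⊂ L with finite degrees, [L:F] = [L:K] · [K:F]. Here this gives [L:F] = 25 · 13 = 325.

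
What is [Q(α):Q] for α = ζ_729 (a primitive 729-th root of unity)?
[Q(α):Q] = 486

The minimal polynomial of ζ_729 over Q is the 729-th cyclotomic polynomial Φ_729(x), which is irreducible over Q and has degree φ(729) = 486. Hence [Q(α):Q] = φ(729) = 486.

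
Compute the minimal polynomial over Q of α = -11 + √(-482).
m_α(x) = x^2 + 22x + 603

From α + 11 = √(-482), squaring gives (α + 11)^2 = -482, i.e. α^2 + 22α + 121 = -482, so α^2 + 22α + 603 = 0. The discriminant of x^2 + 22x + 603 is (22)^2 - 4·(603) = 484 - 2412 = -1928, and 4·(-482) is not a perfect square in Q since -482 is squarefree and ≠ 1. Hence x^2 + 22x + 603 is irreducible over Q and is the minimal polynomial of α.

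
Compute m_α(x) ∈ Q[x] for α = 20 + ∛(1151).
m_α(x) = x^3 - 60x^2 + 1200x - 9151

Set β = α - 20 = ∛(1151), so β^3 = 1151. Then (α - 20)^3 - 1151 = 0, i.e. α is a root of g(x) = (x - 20)^3 - 1151 = x^3 - 60x^2 + 1200x - 9151. Since g(x) = h(x - 20) where h(x) = x^3 - 1151, and h is irreducible over Q (because 1151 is not a perfect cube, so h has no rational root, and a monic cubic with no rational root is irreducible), g is also irreducible (irreducibility is preserved under the substitution x → x - 20). Hence m_α(x) = x^3 - 60x^2 + 1200x - 9151.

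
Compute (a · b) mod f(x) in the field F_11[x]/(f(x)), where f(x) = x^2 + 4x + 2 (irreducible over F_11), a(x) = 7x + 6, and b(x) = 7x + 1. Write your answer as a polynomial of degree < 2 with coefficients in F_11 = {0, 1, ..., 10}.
a · b ≡ 7x + 7 (mod f(x))

Multiply in F_11[x]: a(x)·b(x) = (7x + 6)·(7x + 1) = 5x^2 + 5x + 6. This has degree ≥ 2, so divide by f(x) over F_11: 5x^2 + 5x + 6 = (5)·(x^2 + 4x + 2) + (7x + 7). Hence a·b ≡ 7x + 7 (mod f). (F_11[x]/(f) is a field with 11^2 = 121 elements since f is irreducible of degree 2.)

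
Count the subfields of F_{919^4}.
F_{919^4} has 3 subfields

The subfields of F_{p^n} are exactly the fields F_{p^d} for d | n (each is the fixed field of the unique index-d subgroup of Gal(F_{p^n}/F_p) ≅ Z/nZ). The divisors of n = 4 are {1, 2, 4}, giving 3 subfields: F_{919^1}, F_{919^2}, F_{919^4}.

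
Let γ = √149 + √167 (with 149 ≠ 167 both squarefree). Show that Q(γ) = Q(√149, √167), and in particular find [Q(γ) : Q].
[Q(γ) : Q] = 4 (equivalently, Q(γ) = Q(√149, √167))

Obviously Q(γ) ⊆ Q(√149, √167), and [Q(√149, √167):Q] = 4 (since 149, 167 are distinct squarefree integers > 1 with 24883 not a perfect square). To show equality we compute the minimal polynomial of γ. From γ = √149 + √167: γ^2 = 149 + 2√(24883) + 167 = 316 + 2√(24883), so γ^2 - 316 = 2√(24883); squaring, (γ^2 - 316)^2 = 4·24883, i.e. γ^4 - 632γ^2 + 99856 - 99532 = 0, i.e. γ^4 - 632γ^2 + 324 = 0. So γ is a root of x^4 - 632x^2 + 324. This polynomial is irreducible over Q: it has no rational root (each ±√149 ± √167 is irrational), and any factorization into two quadratics over Q would force √(24883) ∈ Q (pairing opposite roots) or √149, √167 ∈ Q (other pairings), all impossible. Hence [Q(γ):Q] = 4 = [Q(√149, √167):Q], so Q(γ) = Q(√149, √167).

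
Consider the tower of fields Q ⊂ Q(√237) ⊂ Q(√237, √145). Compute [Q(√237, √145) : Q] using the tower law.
[Q(√237, √145) : Q] = 4

[Q(√237):Q] = 2 (min poly x^2 - 237, irreducible since 237 is squarefree > 1). For the top step, suppose √145 ∈ Q(√237), say √145 = c + d√237 with c, d ∈ Q. Squaring: 145 = c^2 + 237d^2 + 2cd√237. Since √237 ∉ Q this forces 2cd = 0. If d = 0 then √145 = c ∈ Q, contradicting 145 squarefree > 1. If c = 0 then 145 = 237d^2, so 237·145 = (237d)^2 is a perfect square in Q — but 237·145 = 34365 is not a perfect square (since 237 and 145 are distinct squarefree integers). Contradiction. Hence √145 ∉ Q(√237), so x^2 - 145 stays irreducible over Q(√237) and [Q(√237, √145) : Q(√237)] = 2. By the tower law, [Q(√237, √145) : Q] = 2 · 2 = 4.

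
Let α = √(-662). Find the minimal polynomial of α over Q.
m_α(x) = x^2 + 662

α satisfies α^2 + 662 = 0, so x^2 + 662 annihilates α. Since d = -662 is squarefree and ≠ 1, it is not a perfect square in Q, so x^2 + 662 has no rational root and is therefore irreducible over Q (a degree-2 polynomial over a field is irreducible iff it has no root). Hence m_α(x) = x^2 + 662.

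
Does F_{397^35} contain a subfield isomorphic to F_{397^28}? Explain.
No: F_{397^28} is not a subfield of F_{397^35}

F_{p^m} embeds in F_{p^n} iff m | n. Here 28 ∤ 35 (since 35 = 1·28 + 7 with remainder 7 ≠ 0), so F_{397^28} is not a subfield of F_{397^35}. Equivalently: if it were, the tower law would give 28 = [F_{397^28}:F_397] dividing [F_{397^35}:F_397] = 35, contradiction.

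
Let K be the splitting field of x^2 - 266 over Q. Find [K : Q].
[K : Q] = 2

f(x) = x^2 - 266 factors as (x - √266)(x + √266). The splitting field is K = Q(√266). Since 266 is squarefree and > 1, it is not a perfect square, so x^2 - 266 is irreducible over Q and [Q(√266) : Q] = 2. Hence [K : Q] = 2.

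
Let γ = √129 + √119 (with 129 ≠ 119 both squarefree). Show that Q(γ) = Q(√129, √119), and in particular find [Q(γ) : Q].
[Q(γ) : Q] = 4 (equivalently, Q(γ) = Q(√129, √119))

Obviously Q(γ) ⊆ Q(√129, √119), and [Q(√129, √119):Q] = 4 (since 129, 119 are distinct squarefree integers > 1 with 15351 not a perfect square). To show equality we compute the minimal polynomial of γ. From γ = √129 + √119: γ^2 = 129 + 2√(15351) + 119 = 248 + 2√(15351), so γ^2 - 248 = 2√(15351); squaring, (γ^2 - 248)^2 = 4·15351, i.e. γ^4 - 496γ^2 + 61504 - 61404 = 0, i.e. γ^4 - 496γ^2 + 100 = 0. So γ is a root of x^4 - 496x^2 + 100. This polynomial is irreducible over Q: it has no rational root (each ±√129 ± √119 is irrational), and any factorization into two quadratics over Q would force √(15351) ∈ Q (pairing opposite roots) or √129, √119 ∈ Q (other pairings), all impossible. Hence [Q(γ):Q] = 4 = [Q(√129, √119):Q], so Q(γ) = Q(√129, √119).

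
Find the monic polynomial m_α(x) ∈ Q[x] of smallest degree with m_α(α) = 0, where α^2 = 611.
m_α(x) = x^2 - 611

α satisfies α^2 - 611 = 0, so x^2 - 611 annihilates α. Since d = 611 is squarefree and ≠ 1, it is not a perfect square in Q, so x^2 - 611 has no rational root and is therefore irreducible over Q (a degree-2 polynomial over a field is irreducible iff it has no root). Hence m_α(x) = x^2 - 611.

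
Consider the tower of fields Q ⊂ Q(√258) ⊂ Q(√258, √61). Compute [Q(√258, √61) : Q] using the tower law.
[Q(√258, √61) : Q] = 4

[Q(√258):Q] = 2 (min poly x^2 - 258, irreducible since 258 is squarefree > 1). For the top step, suppose √61 ∈ Q(√258), say √61 = c + d√258 with c, d ∈ Q. Squaring: 61 = c^2 + 258d^2 + 2cd√258. Since √258 ∉ Q this forces 2cd = 0. If d = 0 then √61 = c ∈ Q, contradicting 61 squarefree > 1. If c = 0 then 61 = 258d^2, so 258·61 = (258d)^2 is a perfect square in Q — but 258·61 = 15738 is not a perfect square (since 258 and 61 are distinct squarefree integers). Contradiction. Hence √61 ∉ Q(√258), so x^2 - 61 stays irreducible over Q(√258) and [Q(√258, √61) : Q(√258)] = 2. By the tower law, [Q(√258, √61) : Q] = 2 · 2 = 4.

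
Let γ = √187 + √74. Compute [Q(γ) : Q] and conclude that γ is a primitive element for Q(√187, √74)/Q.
[Q(γ) : Q] = 4 (equivalently, Q(γ) = Q(√187, √74))

Obviously Q(γ) ⊆ Q(√187, √74), and [Q(√187, √74):Q] = 4 (since 187, 74 are distinct squarefree integers > 1 with 13838 not a perfect square). To show equality we compute the minimal polynomial of γ. From γ = √187 + √74: γ^2 = 187 + 2√(13838) + 74 = 261 + 2√(13838), so γ^2 - 261 = 2√(13838); squaring, (γ^2 - 261)^2 = 4·13838, i.e. γ^4 - 522γ^2 + 68121 - 55352 = 0, i.e. γ^4 - 522γ^2 + 12769 = 0. So γ is a root of x^4 - 522x^2 + 12769. This polynomial is irreducible over Q: it has no rational root (each ±√187 ± √74 is irrational), and any factorization into two quadratics over Q would force √(13838) ∈ Q (pairing opposite roots) or √187, √74 ∈ Q (other pairings), all impossible. Hence [Q(γ):Q] = 4 = [Q(√187, √74):Q], so Q(γ) = Q(√187, √74).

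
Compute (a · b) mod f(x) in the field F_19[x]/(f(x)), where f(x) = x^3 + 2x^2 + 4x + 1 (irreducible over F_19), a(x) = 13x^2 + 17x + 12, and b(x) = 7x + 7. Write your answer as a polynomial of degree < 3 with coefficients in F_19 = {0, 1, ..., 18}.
a · b ≡ 9x^2 + 10x + 12 (mod f(x))

Multiply in F_19[x]: a(x)·b(x) = (13x^2 + 17x + 12)·(7x + 7) = 15x^3 + x^2 + 13x + 8. This has degree ≥ 3, so divide by f(x) over F_19: 15x^3 + x^2 + 13x + 8 = (15)·(x^3 + 2x^2 + 4x + 1) + (9x^2 + 10x + 12). Hence a·b ≡ 9x^2 + 10x + 12 (mod f). (F_19[x]/(f) is a field with 19^3 = 6859 elements since f is irreducible of degree 3.)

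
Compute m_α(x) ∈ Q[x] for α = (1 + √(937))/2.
m_α(x) = x^2 - x - 234

From 2α - 1 = √(937), squaring gives (2α - 1)^2 = 937, i.e. 4α^2 - 4α + 1 = 937, so α^2 - α + (1 - 937)/4 = 0. Since 937 ≡ 1 (mod 4), (1 - 937)/4 = -234 ∈ Z. The polynomial x^2 - x - 234 has discriminant 1 - 4·(-234) = 937, which is not a perfect square in Q (d = 937 is squarefree and ≠ 1), so x^2 - x - 234 is irreducible over Q. It is the minimal polynomial of α.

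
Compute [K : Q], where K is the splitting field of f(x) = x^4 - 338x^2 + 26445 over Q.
[K : Q] = 4

Solving the quadratic in x^2: x^2 = (338 ± √(338^2 - 4·26445))/2 = (338 ± √8464)/2 = (338 ± 92)/2, giving x^2 = 123 or x^2 = 215. So f(x) = (x^2 - 123)(x^2 - 215) and the roots of f are ±√123, ±√215. Hence the splitting field is K = Q(√123, √215). Since 123 and 215 are distinct squarefree integers > 1, their product 26445 is not a perfect square, so √215 ∉ Q(√123). By the tower law [K:Q] = [Q(√123,√215):Q(√123)] · [Q(√123):Q] = 2 · 2 = 4.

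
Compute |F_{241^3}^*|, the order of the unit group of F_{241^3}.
|F_{241^3}^*| = 13997520

F_{241^3} has 241^3 = 13997521 elements; its multiplicative group consists of all nonzero elements, so |F_{241^3}^*| = 13997521 - 1 = 13997520. (It is cyclic since any finite subgroup of the multiplicative group of a field is cyclic.)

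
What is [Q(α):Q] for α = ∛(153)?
[Q(α):Q] = 3

The minimal polynomial of α is x^3 - 153, irreducible over Q since 153 is not a perfect cube (so x^3 - 153 has no rational root). Hence [Q(α):Q] = deg(m_α) = 3.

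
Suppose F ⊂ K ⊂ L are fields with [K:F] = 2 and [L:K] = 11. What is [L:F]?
[L:F] = 22

The tower law says that for any tower of field extensions F ⊂ K ⊂ L with finite degrees, [L:F] = [L:K] · [K:F]. Here this gives [L:F] = 11 · 2 = 22.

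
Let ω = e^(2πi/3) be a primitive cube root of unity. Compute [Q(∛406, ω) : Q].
[Q(∛406, ω) : Q] = 6

[Q(∛406):Q] = 3 (min poly x^3 - 406, irreducible since 406 is not a perfect cube). [Q(ω):Q] = 2 (min poly x^2 + x + 1). Since Q(∛406) ⊂ R and ω ∉ R, we have ω ∉ Q(∛406), so x^2 + x + 1 remains irreducible over Q(∛406) and [Q(∛406, ω) : Q(∛406)] = 2. By the tower law, [Q(∛406, ω) : Q] = 3 · 2 = 6. (In fact Q(∛406, ω) is the splitting field of x^3 - 406 over Q.)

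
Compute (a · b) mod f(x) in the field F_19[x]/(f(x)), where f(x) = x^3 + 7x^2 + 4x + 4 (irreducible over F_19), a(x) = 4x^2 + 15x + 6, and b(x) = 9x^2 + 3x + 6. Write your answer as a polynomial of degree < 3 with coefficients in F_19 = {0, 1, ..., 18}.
a · b ≡ 11x^2 + 4x (mod f(x))

Multiply in F_19[x]: a(x)·b(x) = (4x^2 + 15x + 6)·(9x^2 + 3x + 6) = 17x^4 + 14x^3 + 9x^2 + 13x + 17. This has degree ≥ 3, so divide by f(x) over F_19: 17x^4 + 14x^3 + 9x^2 + 13x + 17 = (17x + 9)·(x^3 + 7x^2 + 4x + 4) + (11x^2 + 4x). Hence a·b ≡ 11x^2 + 4x (mod f). (F_19[x]/(f) is a field with 19^3 = 6859 elements since f is irreducible of degree 3.)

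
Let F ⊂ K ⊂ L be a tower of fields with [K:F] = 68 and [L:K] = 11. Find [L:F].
[L:F] = 748

The tower law says that for any tower of field extensions F ⊂ K ⊂ L with finite degrees, [L:F] = [L:K] · [K:F]. Here this gives [L:F] = 11 · 68 = 748.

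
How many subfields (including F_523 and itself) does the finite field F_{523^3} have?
F_{523^3} has 2 subfields

The subfields of F_{p^n} are exactly the fields F_{p^d} for d | n (each is the fixed field of the unique index-d subgroup of Gal(F_{p^n}/F_p) ≅ Z/nZ). The divisors of n = 3 are {1, 3}, giving 2 subfields: F_{523^1}, F_{523^3}.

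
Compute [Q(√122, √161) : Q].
[Q(√122, √161) : Q] = 4

[Q(√122):Q] = 2 (min poly x^2 - 122, irreducible since 122 is squarefree > 1). For the top step, suppose √161 ∈ Q(√122), say √161 = c + d√122 with c, d ∈ Q. Squaring: 161 = c^2 + 122d^2 + 2cd√122. Since √122 ∉ Q this forces 2cd = 0. If d = 0 then √161 = c ∈ Q, contradicting 161 squarefree > 1. If c = 0 then 161 = 122d^2, so 122·161 = (122d)^2 is a perfect square in Q — but 122·161 = 19642 is not a perfect square (since 122 and 161 are distinct squarefree integers). Contradiction. Hence √161 ∉ Q(√122), so x^2 - 161 stays irreducible over Q(√122) and [Q(√122, √161) : Q(√122)] = 2. By the tower law, [Q(√122, √161) : Q] = 2 · 2 = 4.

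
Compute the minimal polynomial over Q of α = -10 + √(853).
m_α(x) = x^2 + 20x - 753

From α + 10 = √(853), squaring gives (α + 10)^2 = 853, i.e. α^2 + 20α + 100 = 853, so α^2 + 20α - 753 = 0. The discriminant of x^2 + 20x - 753 is (20)^2 - 4·(-753) = 400 + 3012 = 3412, and 4·(853) is not a perfect square in Q since 853 is squarefree and ≠ 1. Hence x^2 + 20x - 753 is irreducible over Q and is the minimal polynomial of α.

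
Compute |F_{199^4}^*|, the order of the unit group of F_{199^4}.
|F_{199^4}^*| = 1568239200

F_{199^4} has 199^4 = 1568239201 elements; its multiplicative group consists of all nonzero elements, so |F_{199^4}^*| = 1568239201 - 1 = 1568239200. (It is cyclic since any finite subgroup of the multiplicative group of a field is cyclic.)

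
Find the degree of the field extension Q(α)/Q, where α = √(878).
[Q(α):Q] = 2

[Q(α):Q] equals the degree of the minimal polynomial of α. Here α^2 = 878 and x^2 - 878 is irreducible (d = 878 is squarefree, ≠ 1, hence not a square), so deg(m_α) = 2. Thus [Q(α):Q] = 2.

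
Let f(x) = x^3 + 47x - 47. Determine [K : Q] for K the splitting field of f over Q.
[K : Q] = 6

By the rational root test, any rational root of the monic integer polynomial f(x) = x^3 + 47x - 47 must be an integer dividing the constant term -47, i.e. one of ±{1, 47}. Evaluating: f(1) = 1, f(-1) = -95, f(47) = 105985, f(-47) = -106079; none is 0, so f has no rational root and is therefore irreducible over Q (a cubic with no linear factor over a field is irreducible). For an irreducible cubic, the Galois group is A_3 or S_3 according as the discriminant disc(f) = -4a^3 - 27b^2 = -4·(47)^3 - 27·(-47)^2 = -474935 is or is not a square in Q. Here disc(f) = -474935 is not a perfect square in Q, so the Galois group of f over Q is not contained in A_3 and must be all of S_3. The splitting field has degree |S_3| = 6 over Q, so [K : Q] = 6.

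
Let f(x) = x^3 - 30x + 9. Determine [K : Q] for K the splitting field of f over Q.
[K : Q] = 6

By the rational root test, any rational root of the monic integer polynomial f(x) = x^3 - 30x + 9 must be an integer dividing the constant term 9, i.e. one of ±{1, 3, 9}. Evaluating: f(1) = -20, f(-1) = 38, f(3) = -54, f(-3) = 72, f(9) = 468, f(-9) = -450; none is 0, so f has no rational root and is therefore irreducible over Q (a cubic with no linear factor over a field is irreducible). For an irreducible cubic, the Galois group is A_3 or S_3 according as the discriminant disc(f) = -4a^3 - 27b^2 = -4·(-30)^3 - 27·(9)^2 = 105813 is or is not a square in Q. Here disc(f) = 105813 is not a perfect square in Q, so the Galois group of f over Q is not contained in A_3 and must be all of S_3. The splitting field has degree |S_3| = 6 over Q, so [K : Q] = 6.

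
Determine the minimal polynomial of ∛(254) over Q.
m_α(x) = x^3 - 254

α satisfies α^3 = 254, so x^3 - 254 annihilates α. By the rational root test, a rational root p/q (in lowest terms) of x^3 - 254 would satisfy p^3 = 254 q^3, forcing q = 1 and p^3 = 254; but 254 is not a perfect cube, contradiction. A monic cubic over Q with no rational root is irreducible (any nontrivial factorization would include a linear factor). Hence x^3 - 254 is the minimal polynomial of α, and in particular [Q(α):Q] = 3.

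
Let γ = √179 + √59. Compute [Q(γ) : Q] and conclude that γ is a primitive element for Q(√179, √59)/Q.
[Q(γ) : Q] = 4 (equivalently, Q(γ) = Q(√179, √59))

Obviously Q(γ) ⊆ Q(√179, √59), and [Q(√179, √59):Q] = 4 (since 179, 59 are distinct squarefree integers > 1 with 10561 not a perfect square). To show equality we compute the minimal polynomial of γ. From γ = √179 + √59: γ^2 = 179 + 2√(10561) + 59 = 238 + 2√(10561), so γ^2 - 238 = 2√(10561); squaring, (γ^2 - 238)^2 = 4·10561, i.e. γ^4 - 476γ^2 + 56644 - 42244 = 0, i.e. γ^4 - 476γ^2 + 14400 = 0. So γ is a root of x^4 - 476x^2 + 14400. This polynomial is irreducible over Q: it has no rational root (each ±√179 ± √59 is irrational), and any factorization into two quadratics over Q would force √(10561) ∈ Q (pairing opposite roots) or √179, √59 ∈ Q (other pairings), all impossible. Hence [Q(γ):Q] = 4 = [Q(√179, √59):Q], so Q(γ) = Q(√179, √59).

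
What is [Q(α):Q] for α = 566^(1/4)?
[Q(α):Q] = 4

α is a root of x^4 - 566. By Eisenstein's criterion at the prime p = 2 (which divides the constant term 566 but p^2 = 4 does not, since 566 is squarefree), x^4 - 566 is irreducible over Q. Hence [Q(α):Q] = 4.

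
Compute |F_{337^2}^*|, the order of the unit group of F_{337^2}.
|F_{337^2}^*| = 113568

F_{337^2} has 337^2 = 113569 elements; its multiplicative group consists of all nonzero elements, so |F_{337^2}^*| = 113569 - 1 = 113568. (It is cyclic since any finite subgroup of the multiplicative group of a field is cyclic.)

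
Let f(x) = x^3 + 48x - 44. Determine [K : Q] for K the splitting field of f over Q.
[K : Q] = 6

By the rational root test, any rational root of the monic integer polynomial f(x) = x^3 + 48x - 44 must be an integer dividing the constant term -44, i.e. one of ±{1, 2, 4, 11, 22, 44}. Evaluating: f(1) = 5, f(-1) = -93, f(2) = 60, f(-2) = -148, f(4) = 212, f(-4) = -300, f(11) = 1815, f(-11) = -1903, f(22) = 11660, f(-22) = -11748, f(44) = 87252, f(-44) = -87340; none is 0, so f has no rational root and is therefore irreducible over Q (a cubic with no linear factor over a field is irreducible). For an irreducible cubic, the Galois group is A_3 or S_3 according as the discriminant disc(f) = -4a^3 - 27b^2 = -4·(48)^3 - 27·(-44)^2 = -494640 is or is not a square in Q. Here disc(f) = -494640 is not a perfect square in Q, so the Galois group of f over Q is not contained in A_3 and must be all of S_3. The splitting field has degree |S_3| = 6 over Q, so [K : Q] = 6.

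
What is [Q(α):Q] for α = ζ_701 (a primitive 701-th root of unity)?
[Q(α):Q] = 700

The minimal polynomial of ζ_701 over Q is the 701-th cyclotomic polynomial Φ_701(x), which is irreducible over Q and has degree φ(701) = 700. Hence [Q(α):Q] = φ(701) = 700.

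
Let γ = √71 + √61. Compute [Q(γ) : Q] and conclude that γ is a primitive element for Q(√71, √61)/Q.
[Q(γ) : Q] = 4 (equivalently, Q(γ) = Q(√71, √61))

Obviously Q(γ) ⊆ Q(√71, √61), and [Q(√71, √61):Q] = 4 (since 71, 61 are distinct squarefree integers > 1 with 4331 not a perfect square). To show equality we compute the minimal polynomial of γ. From γ = √71 + √61: γ^2 = 71 + 2√(4331) + 61 = 132 + 2√(4331), so γ^2 - 132 = 2√(4331); squaring, (γ^2 - 132)^2 = 4·4331, i.e. γ^4 - 264γ^2 + 17424 - 17324 = 0, i.e. γ^4 - 264γ^2 + 100 = 0. So γ is a root of x^4 - 264x^2 + 100. This polynomial is irreducible over Q: it has no rational root (each ±√71 ± √61 is irrational), and any factorization into two quadratics over Q would force √(4331) ∈ Q (pairing opposite roots) or √71, √61 ∈ Q (other pairings), all impossible. Hence [Q(γ):Q] = 4 = [Q(√71, √61):Q], so Q(γ) = Q(√71, √61).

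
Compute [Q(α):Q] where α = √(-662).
[Q(α):Q] = 2

[Q(α):Q] equals the degree of the minimal polynomial of α. Here α^2 = -662 and x^2 + 662 is irreducible (d = -662 is squarefree, ≠ 1, hence not a square), so deg(m_α) = 2. Thus [Q(α):Q] = 2.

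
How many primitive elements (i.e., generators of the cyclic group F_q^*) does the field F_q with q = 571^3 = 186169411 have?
There are φ(186169410) = 39657600 primitive elements

F_q^* is cyclic of order q - 1 = 186169410. A cyclic group of order m has exactly φ(m) generators. Here m = 186169410 = 2 · 3^2 · 5 · 7 · 19 · 103 · 151, so the number of primitive elements is φ(186169410) = 39657600.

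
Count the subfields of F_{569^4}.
F_{569^4} has 3 subfields

The subfields of F_{p^n} are exactly the fields F_{p^d} for d | n (each is the fixed field of the unique index-d subgroup of Gal(F_{p^n}/F_p) ≅ Z/nZ). The divisors of n = 4 are {1, 2, 4}, giving 3 subfields: F_{569^1}, F_{569^2}, F_{569^4}.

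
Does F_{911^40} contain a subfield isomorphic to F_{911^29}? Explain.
No: F_{911^29} is not a subfield of F_{911^40}

F_{p^m} embeds in F_{p^n} iff m | n. Here 29 ∤ 40 (since 40 = 1·29 + 11 with remainder 11 ≠ 0), so F_{911^29} is not a subfield of F_{911^40}. Equivalently: if it were, the tower law would give 29 = [F_{911^29}:F_911] dividing [F_{911^40}:F_911] = 40, contradiction.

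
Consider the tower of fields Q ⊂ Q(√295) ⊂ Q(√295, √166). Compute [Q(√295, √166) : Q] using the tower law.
[Q(√295, √166) : Q] = 4

[Q(√295):Q] = 2 (min poly x^2 - 295, irreducible since 295 is squarefree > 1). For the top step, suppose √166 ∈ Q(√295), say √166 = c + d√295 with c, d ∈ Q. Squaring: 166 = c^2 + 295d^2 + 2cd√295. Since √295 ∉ Q this forces 2cd = 0. If d = 0 then √166 = c ∈ Q, contradicting 166 squarefree > 1. If c = 0 then 166 = 295d^2, so 295·166 = (295d)^2 is a perfect square in Q — but 295·166 = 48970 is not a perfect square (since 295 and 166 are distinct squarefree integers). Contradiction. Hence √166 ∉ Q(√295), so x^2 - 166 stays irreducible over Q(√295) and [Q(√295, √166) : Q(√295)] = 2. By the tower law, [Q(√295, √166) : Q] = 2 · 2 = 4.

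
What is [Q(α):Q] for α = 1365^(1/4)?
[Q(α):Q] = 4

α is a root of x^4 - 1365. By Eisenstein's criterion at the prime p = 3 (which divides the constant term 1365 but p^2 = 9 does not, since 1365 is squarefree), x^4 - 1365 is irreducible over Q. Hence [Q(α):Q] = 4.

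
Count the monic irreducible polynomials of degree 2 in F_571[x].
There are 162735 monic irreducible polynomials of degree 2 over F_571

Each element of F_{571^2} that lies in no proper subfield is a root of exactly one monic irreducible of degree 2 over F_571, and each such polynomial has 2 distinct roots in F_{571^2}. By Möbius inversion the count is N_571(2) = (1/2) Σ_{d|2} μ(2/d) · 571^d = (1/2)(μ(2)·571^1 + μ(1)·571^2) = 325470/2 = 162735.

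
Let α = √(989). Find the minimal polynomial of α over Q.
m_α(x) = x^2 - 989

α satisfies α^2 - 989 = 0, so x^2 - 989 annihilates α. Since d = 989 is squarefree and ≠ 1, it is not a perfect square in Q, so x^2 - 989 has no rational root and is therefore irreducible over Q (a degree-2 polynomial over a field is irreducible iff it has no root). Hence m_α(x) = x^2 - 989.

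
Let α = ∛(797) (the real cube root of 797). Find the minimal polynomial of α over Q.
m_α(x) = x^3 - 797

α satisfies α^3 = 797, so x^3 - 797 annihilates α. By the rational root test, a rational root p/q (in lowest terms) of x^3 - 797 would satisfy p^3 = 797 q^3, forcing q = 1 and p^3 = 797; but 797 is not a perfect cube, contradiction. A monic cubic over Q with no rational root is irreducible (any nontrivial factorization would include a linear factor). Hence x^3 - 797 is the minimal polynomial of α, and in particular [Q(α):Q] = 3.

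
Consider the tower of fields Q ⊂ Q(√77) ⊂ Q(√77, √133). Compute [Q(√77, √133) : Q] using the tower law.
[Q(√77, √133) : Q] = 4

[Q(√77):Q] = 2 (min poly x^2 - 77, irreducible since 77 is squarefree > 1). For the top step, suppose √133 ∈ Q(√77), say √133 = c + d√77 with c, d ∈ Q. Squaring: 133 = c^2 + 77d^2 + 2cd√77. Since √77 ∉ Q this forces 2cd = 0. If d = 0 then √133 = c ∈ Q, contradicting 133 squarefree > 1. If c = 0 then 133 = 77d^2, so 77·133 = (77d)^2 is a perfect square in Q — but 77·133 = 10241 is not a perfect square (since 77 and 133 are distinct squarefree integers). Contradiction. Hence √133 ∉ Q(√77), so x^2 - 133 stays irreducible over Q(√77) and [Q(√77, √133) : Q(√77)] = 2. By the tower law, [Q(√77, √133) : Q] = 2 · 2 = 4.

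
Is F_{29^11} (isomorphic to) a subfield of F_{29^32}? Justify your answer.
No: F_{29^11} is not a subfield of F_{29^32}

F_{p^m} embeds in F_{p^n} iff m | n. Here 11 ∤ 32 (since 32 = 2·11 + 10 with remainder 10 ≠ 0), so F_{29^11} is not a subfield of F_{29^32}. Equivalently: if it were, the tower law would give 11 = [F_{29^11}:F_29] dividing [F_{29^32}:F_29] = 32, contradiction.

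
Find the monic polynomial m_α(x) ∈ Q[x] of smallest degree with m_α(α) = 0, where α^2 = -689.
m_α(x) = x^2 + 689

α satisfies α^2 + 689 = 0, so x^2 + 689 annihilates α. Since d = -689 is squarefree and ≠ 1, it is not a perfect square in Q, so x^2 + 689 has no rational root and is therefore irreducible over Q (a degree-2 polynomial over a field is irreducible iff it has no root). Hence m_α(x) = x^2 + 689.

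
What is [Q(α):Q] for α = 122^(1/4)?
[Q(α):Q] = 4

α is a root of x^4 - 122. By Eisenstein's criterion at the prime p = 2 (which divides the constant term 122 but p^2 = 4 does not, since 122 is squarefree), x^4 - 122 is irreducible over Q. Hence [Q(α):Q] = 4.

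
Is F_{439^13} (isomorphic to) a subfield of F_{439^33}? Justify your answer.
No: F_{439^13} is not a subfield of F_{439^33}

F_{p^m} embeds in F_{p^n} iff m | n. Here 13 ∤ 33 (since 33 = 2·13 + 7 with remainder 7 ≠ 0), so F_{439^13} is not a subfield of F_{439^33}. Equivalently: if it were, the tower law would give 13 = [F_{439^13}:F_439] dividing [F_{439^33}:F_439] = 33, contradiction.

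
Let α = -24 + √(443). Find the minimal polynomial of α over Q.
m_α(x) = x^2 + 48x + 133

From α + 24 = √(443), squaring gives (α + 24)^2 = 443, i.e. α^2 + 48α + 576 = 443, so α^2 + 48α + 133 = 0. The discriminant of x^2 + 48x + 133 is (48)^2 - 4·(133) = 2304 - 532 = 1772, and 4·(443) is not a perfect square in Q since 443 is squarefree and ≠ 1. Hence x^2 + 48x + 133 is irreducible over Q and is the minimal polynomial of α.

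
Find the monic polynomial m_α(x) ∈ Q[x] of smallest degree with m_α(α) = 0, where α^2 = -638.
m_α(x) = x^2 + 638

α satisfies α^2 + 638 = 0, so x^2 + 638 annihilates α. Since d = -638 is squarefree and ≠ 1, it is not a perfect square in Q, so x^2 + 638 has no rational root and is therefore irreducible over Q (a degree-2 polynomial over a field is irreducible iff it has no root). Hence m_α(x) = x^2 + 638.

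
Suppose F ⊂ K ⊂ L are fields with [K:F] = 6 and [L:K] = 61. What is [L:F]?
[L:F] = 366

The tower law says that for any tower of field extensions F ⊂ K ⊂ L with finite degrees, [L:F] = [L:K] · [K:F]. Here this gives [L:F] = 61 · 6 = 366.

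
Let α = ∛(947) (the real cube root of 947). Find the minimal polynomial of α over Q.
m_α(x) = x^3 - 947

α satisfies α^3 = 947, so x^3 - 947 annihilates α. By the rational root test, a rational root p/q (in lowest terms) of x^3 - 947 would satisfy p^3 = 947 q^3, forcing q = 1 and p^3 = 947; but 947 is not a perfect cube, contradiction. A monic cubic over Q with no rational root is irreducible (any nontrivial factorization would include a linear factor). Hence x^3 - 947 is the minimal polynomial of α, and in particular [Q(α):Q] = 3.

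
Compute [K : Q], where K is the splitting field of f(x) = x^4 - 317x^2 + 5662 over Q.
[K : Q] = 4

Solving the quadratic in x^2: x^2 = (317 ± √(317^2 - 4·5662))/2 = (317 ± √77841)/2 = (317 ± 279)/2, giving x^2 = 298 or x^2 = 19. So f(x) = (x^2 - 298)(x^2 - 19) and the roots of f are ±√298, ±√19. Hence the splitting field is K = Q(√298, √19). Since 298 and 19 are distinct squarefree integers > 1, their product 5662 is not a perfect square, so √19 ∉ Q(√298). By the tower law [K:Q] = [Q(√298,√19):Q(√298)] · [Q(√298):Q] = 2 · 2 = 4.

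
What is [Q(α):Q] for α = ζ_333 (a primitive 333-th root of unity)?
[Q(α):Q] = 216

The minimal polynomial of ζ_333 over Q is the 333-th cyclotomic polynomial Φ_333(x), which is irreducible over Q and has degree φ(333) = 216. Hence [Q(α):Q] = φ(333) = 216.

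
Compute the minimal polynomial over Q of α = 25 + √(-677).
m_α(x) = x^2 - 50x + 1302

From α - 25 = √(-677), squaring gives (α - 25)^2 = -677, i.e. α^2 - 50α + 625 = -677, so α^2 - 50α + 1302 = 0. The discriminant of x^2 - 50x + 1302 is (-50)^2 - 4·(1302) = 2500 - 5208 = -2708, and 4·(-677) is not a perfect square in Q since -677 is squarefree and ≠ 1. Hence x^2 - 50x + 1302 is irreducible over Q and is the minimal polynomial of α.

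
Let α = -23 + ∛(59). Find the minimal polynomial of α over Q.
m_α(x) = x^3 + 69x^2 + 1587x + 12108

Set β = α + 23 = ∛(59), so β^3 = 59. Then (α + 23)^3 - 59 = 0, i.e. α is a root of g(x) = (x + 23)^3 - 59 = x^3 + 69x^2 + 1587x + 12108. Since g(x) = h(x + 23) where h(x) = x^3 - 59, and h is irreducible over Q (because 59 is not a perfect cube, so h has no rational root, and a monic cubic with no rational root is irreducible), g is also irreducible (irreducibility is preserved under the substitution x → x + 23). Hence m_α(x) = x^3 + 69x^2 + 1587x + 12108.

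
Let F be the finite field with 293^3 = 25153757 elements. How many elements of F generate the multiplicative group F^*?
There are φ(25153756) = 12404448 primitive elements

F_q^* is cyclic of order q - 1 = 25153756. A cyclic group of order m has exactly φ(m) generators. Here m = 25153756 = 2^2 · 73 · 86143, so the number of primitive elements is φ(25153756) = 12404448.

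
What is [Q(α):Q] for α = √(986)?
[Q(α):Q] = 2

[Q(α):Q] equals the degree of the minimal polynomial of α. Here α^2 = 986 and x^2 - 986 is irreducible (d = 986 is squarefree, ≠ 1, hence not a square), so deg(m_α) = 2. Thus [Q(α):Q] = 2.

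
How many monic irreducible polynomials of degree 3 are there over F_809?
There are 176491440 monic irreducible polynomials of degree 3 over F_809

Each element of F_{809^3} that lies in no proper subfield is a root of exactly one monic irreducible of degree 3 over F_809, and each such polynomial has 3 distinct roots in F_{809^3}. By Möbius inversion the count is N_809(3) = (1/3) Σ_{d|3} μ(3/d) · 809^d = (1/3)(μ(3)·809^1 + μ(1)·809^3) = 529474320/3 = 176491440.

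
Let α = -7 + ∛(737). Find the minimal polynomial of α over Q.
m_α(x) = x^3 + 21x^2 + 147x - 394

Set β = α + 7 = ∛(737), so β^3 = 737. Then (α + 7)^3 - 737 = 0, i.e. α is a root of g(x) = (x + 7)^3 - 737 = x^3 + 21x^2 + 147x - 394. Since g(x) = h(x + 7) where h(x) = x^3 - 737, and h is irreducible over Q (because 737 is not a perfect cube, so h has no rational root, and a monic cubic with no rational root is irreducible), g is also irreducible (irreducibility is preserved under the substitution x → x + 7). Hence m_α(x) = x^3 + 21x^2 + 147x - 394.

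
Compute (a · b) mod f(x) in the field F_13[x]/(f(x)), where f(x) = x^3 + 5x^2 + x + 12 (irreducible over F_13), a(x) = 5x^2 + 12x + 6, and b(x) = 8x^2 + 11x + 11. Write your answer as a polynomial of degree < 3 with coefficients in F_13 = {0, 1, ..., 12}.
a · b ≡ 11x^2 + x + 4 (mod f(x))

Multiply in F_13[x]: a(x)·b(x) = (5x^2 + 12x + 6)·(8x^2 + 11x + 11) = x^4 + 8x^3 + x^2 + 3x + 1. This has degree ≥ 3, so divide by f(x) over F_13: x^4 + 8x^3 + x^2 + 3x + 1 = (x + 3)·(x^3 + 5x^2 + x + 12) + (11x^2 + x + 4). Hence a·b ≡ 11x^2 + x + 4 (mod f). (F_13[x]/(f) is a field with 13^3 = 2197 elements since f is irreducible of degree 3.)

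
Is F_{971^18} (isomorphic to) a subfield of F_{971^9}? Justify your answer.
No: F_{971^18} is not a subfield of F_{971^9}

F_{p^m} embeds in F_{p^n} iff m | n. Here 18 ∤ 9 (since 9 = 0·18 + 9 with remainder 9 ≠ 0), so F_{971^18} is not a subfield of F_{971^9}. Equivalently: if it were, the tower law would give 18 = [F_{971^18}:F_971] dividing [F_{971^9}:F_971] = 9, contradiction.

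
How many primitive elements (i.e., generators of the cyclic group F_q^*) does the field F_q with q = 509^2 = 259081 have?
There are φ(259080) = 64512 primitive elements

F_q^* is cyclic of order q - 1 = 259080. A cyclic group of order m has exactly φ(m) generators. Here m = 259080 = 2^3 · 3 · 5 · 17 · 127, so the number of primitive elements is φ(259080) = 64512.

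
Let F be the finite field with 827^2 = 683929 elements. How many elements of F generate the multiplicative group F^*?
There are φ(683928) = 183744 primitive elements

F_q^* is cyclic of order q - 1 = 683928. A cyclic group of order m has exactly φ(m) generators. Here m = 683928 = 2^3 · 3^2 · 7 · 23 · 59, so the number of primitive elements is φ(683928) = 183744.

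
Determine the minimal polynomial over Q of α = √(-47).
m_α(x) = x^2 + 47

α satisfies α^2 + 47 = 0, so x^2 + 47 annihilates α. Since d = -47 is squarefree and ≠ 1, it is not a perfect square in Q, so x^2 + 47 has no rational root and is therefore irreducible over Q (a degree-2 polynomial over a field is irreducible iff it has no root). Hence m_α(x) = x^2 + 47.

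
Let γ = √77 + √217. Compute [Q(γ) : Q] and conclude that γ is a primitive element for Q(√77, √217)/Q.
[Q(γ) : Q] = 4 (equivalently, Q(γ) = Q(√77, √217))

Obviously Q(γ) ⊆ Q(√77, √217), and [Q(√77, √217):Q] = 4 (since 77, 217 are distinct squarefree integers > 1 with 16709 not a perfect square). To show equality we compute the minimal polynomial of γ. From γ = √77 + √217: γ^2 = 77 + 2√(16709) + 217 = 294 + 2√(16709), so γ^2 - 294 = 2√(16709); squaring, (γ^2 - 294)^2 = 4·16709, i.e. γ^4 - 588γ^2 + 86436 - 66836 = 0, i.e. γ^4 - 588γ^2 + 19600 = 0. So γ is a root of x^4 - 588x^2 + 19600. This polynomial is irreducible over Q: it has no rational root (each ±√77 ± √217 is irrational), and any factorization into two quadratics over Q would force √(16709) ∈ Q (pairing opposite roots) or √77, √217 ∈ Q (other pairings), all impossible. Hence [Q(γ):Q] = 4 = [Q(√77, √217):Q], so Q(γ) = Q(√77, √217).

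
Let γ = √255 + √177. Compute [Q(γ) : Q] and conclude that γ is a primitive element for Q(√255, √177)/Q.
[Q(γ) : Q] = 4 (equivalently, Q(γ) = Q(√255, √177))

Obviously Q(γ) ⊆ Q(√255, √177), and [Q(√255, √177):Q] = 4 (since 255, 177 are distinct squarefree integers > 1 with 45135 not a perfect square). To show equality we compute the minimal polynomial of γ. From γ = √255 + √177: γ^2 = 255 + 2√(45135) + 177 = 432 + 2√(45135), so γ^2 - 432 = 2√(45135); squaring, (γ^2 - 432)^2 = 4·45135, i.e. γ^4 - 864γ^2 + 186624 - 180540 = 0, i.e. γ^4 - 864γ^2 + 6084 = 0. So γ is a root of x^4 - 864x^2 + 6084. This polynomial is irreducible over Q: it has no rational root (each ±√255 ± √177 is irrational), and any factorization into two quadratics over Q would force √(45135) ∈ Q (pairing opposite roots) or √255, √177 ∈ Q (other pairings), all impossible. Hence [Q(γ):Q] = 4 = [Q(√255, √177):Q], so Q(γ) = Q(√255, √177).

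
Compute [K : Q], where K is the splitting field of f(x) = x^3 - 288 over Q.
[K : Q] = 6

The roots of x^3 - 288 are ∛288, ω∛288, ω^2∛288 where ω = e^(2πi/3) is a primitive cube root of unity, so K = Q(∛288, ω). Now [Q(∛288):Q] = 3 (since 288 is not a perfect cube, x^3 - 288 is irreducible) and [Q(ω):Q] = 2. Both 2 and 3 divide [K:Q], and [K:Q] ≤ 3·2 = 6, so [K:Q] = 6. (Equivalently: Q(∛288) ⊂ R but ω ∉ R, so [K : Q(∛288)] = 2.)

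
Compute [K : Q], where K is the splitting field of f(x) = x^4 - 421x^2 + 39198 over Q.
[K : Q] = 4

Solving the quadratic in x^2: x^2 = (421 ± √(421^2 - 4·39198))/2 = (421 ± √20449)/2 = (421 ± 143)/2, giving x^2 = 282 or x^2 = 139. So f(x) = (x^2 - 282)(x^2 - 139) and the roots of f are ±√282, ±√139. Hence the splitting field is K = Q(√282, √139). Since 282 and 139 are distinct squarefree integers > 1, their product 39198 is not a perfect square, so √139 ∉ Q(√282). By the tower law [K:Q] = [Q(√282,√139):Q(√282)] · [Q(√282):Q] = 2 · 2 = 4.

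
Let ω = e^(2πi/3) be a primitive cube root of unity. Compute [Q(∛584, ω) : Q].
[Q(∛584, ω) : Q] = 6

[Q(∛584):Q] = 3 (min poly x^3 - 584, irreducible since 584 is not a perfect cube). [Q(ω):Q] = 2 (min poly x^2 + x + 1). Since Q(∛584) ⊂ R and ω ∉ R, we have ω ∉ Q(∛584), so x^2 + x + 1 remains irreducible over Q(∛584) and [Q(∛584, ω) : Q(∛584)] = 2. By the tower law, [Q(∛584, ω) : Q] = 3 · 2 = 6. (In fact Q(∛584, ω) is the splitting field of x^3 - 584 over Q.)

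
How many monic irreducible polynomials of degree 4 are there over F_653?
There are 45456052218 monic irreducible polynomials of degree 4 over F_653

Each element of F_{653^4} that lies in no proper subfield is a root of exactly one monic irreducible of degree 4 over F_653, and each such polynomial has 4 distinct roots in F_{653^4}. By Möbius inversion the count is N_653(4) = (1/4) Σ_{d|4} μ(4/d) · 653^d = (1/4)(μ(4)·653^1 + μ(2)·653^2 + μ(1)·653^4) = 181824208872/4 = 45456052218.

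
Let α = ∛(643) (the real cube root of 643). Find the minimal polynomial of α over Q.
m_α(x) = x^3 - 643

α satisfies α^3 = 643, so x^3 - 643 annihilates α. By the rational root test, a rational root p/q (in lowest terms) of x^3 - 643 would satisfy p^3 = 643 q^3, forcing q = 1 and p^3 = 643; but 643 is not a perfect cube, contradiction. A monic cubic over Q with no rational root is irreducible (any nontrivial factorization would include a linear factor). Hence x^3 - 643 is the minimal polynomial of α, and in particular [Q(α):Q] = 3.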